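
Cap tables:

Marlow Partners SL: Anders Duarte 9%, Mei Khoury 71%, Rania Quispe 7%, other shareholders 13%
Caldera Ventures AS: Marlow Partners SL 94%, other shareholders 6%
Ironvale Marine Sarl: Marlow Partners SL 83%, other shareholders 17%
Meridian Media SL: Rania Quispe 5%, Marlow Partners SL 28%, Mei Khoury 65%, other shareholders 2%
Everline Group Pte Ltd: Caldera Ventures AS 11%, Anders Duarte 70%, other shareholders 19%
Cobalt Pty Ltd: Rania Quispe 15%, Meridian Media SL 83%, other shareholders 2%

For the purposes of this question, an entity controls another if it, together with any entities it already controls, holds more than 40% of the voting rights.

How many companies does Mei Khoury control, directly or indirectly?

Mei holds 71% of Marlow, so Mei controls Marlow.
Marlow holds 94% of Caldera, so Mei controls Caldera.
Marlow holds 83% of Ironvale, so Mei controls Ironvale.
Marlow and Mei together hold 28% + 65% = 93% of Meridian, so Mei controls Meridian.
Meridian holds 83% of Cobalt, so Mei controls Cobalt.
No other company's threshold is met.
Mei controls 5 companies.

5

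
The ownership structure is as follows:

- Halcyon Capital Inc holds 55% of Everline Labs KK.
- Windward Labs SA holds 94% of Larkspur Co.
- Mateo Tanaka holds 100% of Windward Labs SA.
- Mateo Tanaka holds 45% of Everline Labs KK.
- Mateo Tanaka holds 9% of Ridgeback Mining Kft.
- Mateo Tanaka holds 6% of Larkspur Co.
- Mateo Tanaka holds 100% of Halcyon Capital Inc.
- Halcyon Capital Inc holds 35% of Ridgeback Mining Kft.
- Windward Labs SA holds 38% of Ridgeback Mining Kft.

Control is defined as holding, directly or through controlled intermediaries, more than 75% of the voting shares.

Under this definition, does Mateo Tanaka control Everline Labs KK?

Mateo holds 100% of Halcyon, so Mateo controls Halcyon.
Halcyon and Mateo together hold 55% + 45% = 100% of Everline, so Mateo controls Everline.

Yes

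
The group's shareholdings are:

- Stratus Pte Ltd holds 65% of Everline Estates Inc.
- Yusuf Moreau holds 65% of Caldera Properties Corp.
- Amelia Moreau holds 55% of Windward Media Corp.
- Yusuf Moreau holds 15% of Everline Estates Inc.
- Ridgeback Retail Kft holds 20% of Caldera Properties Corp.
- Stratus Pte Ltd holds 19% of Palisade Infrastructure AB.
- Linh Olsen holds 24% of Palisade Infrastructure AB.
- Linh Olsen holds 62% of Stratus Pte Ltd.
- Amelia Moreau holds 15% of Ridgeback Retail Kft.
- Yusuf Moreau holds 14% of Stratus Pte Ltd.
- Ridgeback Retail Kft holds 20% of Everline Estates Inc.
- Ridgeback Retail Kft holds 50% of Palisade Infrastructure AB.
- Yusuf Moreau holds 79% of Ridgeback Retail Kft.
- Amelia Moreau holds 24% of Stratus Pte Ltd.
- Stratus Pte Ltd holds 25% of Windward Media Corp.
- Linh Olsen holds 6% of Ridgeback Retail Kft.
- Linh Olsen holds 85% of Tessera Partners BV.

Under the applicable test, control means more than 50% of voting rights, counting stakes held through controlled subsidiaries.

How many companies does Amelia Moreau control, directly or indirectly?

Amelia holds 55% of Windward, so Amelia controls Windward.
No other company's threshold is met.
Amelia controls 1 company.

1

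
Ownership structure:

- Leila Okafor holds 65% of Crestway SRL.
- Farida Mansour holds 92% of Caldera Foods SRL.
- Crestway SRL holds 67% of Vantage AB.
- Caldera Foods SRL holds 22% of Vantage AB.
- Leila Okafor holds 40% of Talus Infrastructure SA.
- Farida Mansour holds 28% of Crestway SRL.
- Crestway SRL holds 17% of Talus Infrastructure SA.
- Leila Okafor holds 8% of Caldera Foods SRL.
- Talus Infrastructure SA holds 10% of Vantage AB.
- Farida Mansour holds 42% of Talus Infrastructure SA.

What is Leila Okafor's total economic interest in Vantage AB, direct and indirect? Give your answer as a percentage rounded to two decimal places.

Leila reaches Vantage along 4 paths.
Via Crestway: 65% × 67% = 43.55%.
Via Talus: 40% × 10% = 4%.
Via Crestway → Talus: 65% × 17% × 10% = 1.105%.
Via Caldera: 8% × 22% = 1.76%.
Total: 43.55% + 4% + 1.105% + 1.76% = 50.415%.
Rounded: 50.42%.

50.42%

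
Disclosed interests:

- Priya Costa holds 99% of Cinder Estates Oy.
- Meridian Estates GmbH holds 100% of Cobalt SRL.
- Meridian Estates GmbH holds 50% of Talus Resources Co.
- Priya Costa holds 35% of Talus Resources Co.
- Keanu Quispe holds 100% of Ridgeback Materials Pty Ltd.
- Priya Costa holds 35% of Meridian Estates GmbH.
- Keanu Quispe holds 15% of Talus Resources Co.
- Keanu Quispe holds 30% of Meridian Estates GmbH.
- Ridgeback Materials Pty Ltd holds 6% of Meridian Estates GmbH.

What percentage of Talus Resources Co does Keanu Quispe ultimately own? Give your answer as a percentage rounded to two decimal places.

Keanu reaches Talus along 3 paths.
Direct stake: 15% = 15%.
Via Meridian: 30% × 50% = 15%.
Via Ridgeback → Meridian: 100% × 6% × 50% = 3%.
Total: 15% + 15% + 3% = 33%.
Rounded: 33.00%.

33.00%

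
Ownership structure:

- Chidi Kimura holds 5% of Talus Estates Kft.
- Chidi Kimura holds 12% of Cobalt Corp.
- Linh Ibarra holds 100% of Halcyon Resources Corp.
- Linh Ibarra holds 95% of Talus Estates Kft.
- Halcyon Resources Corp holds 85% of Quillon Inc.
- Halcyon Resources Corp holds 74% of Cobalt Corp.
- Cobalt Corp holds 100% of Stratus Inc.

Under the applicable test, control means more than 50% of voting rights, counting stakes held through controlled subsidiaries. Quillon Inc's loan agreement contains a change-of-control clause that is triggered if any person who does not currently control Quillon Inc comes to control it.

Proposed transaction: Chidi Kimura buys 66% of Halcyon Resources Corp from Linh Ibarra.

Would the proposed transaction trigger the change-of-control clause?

The purchase adds only to Chidi's holdings (Linh's stake shrinks), so Chidi is the only person who could newly come to control Quillon.
Chidi's largest direct stake is 12% in Cobalt, which does not meet the threshold, so Chidi controls no company.
Neither Chidi nor any entity Chidi controls holds any voting interest in Quillon.
So before the transaction, Chidi does not control Quillon.
After the purchase, Chidi holds 66% of Halcyon directly, and Linh's stake falls to 34%.
Chidi holds 66% of Halcyon, so Chidi controls Halcyon.
Halcyon holds 85% of Quillon, so Chidi controls Quillon.
Chidi did not control Quillon before and does after, so the clause is triggered.

Yes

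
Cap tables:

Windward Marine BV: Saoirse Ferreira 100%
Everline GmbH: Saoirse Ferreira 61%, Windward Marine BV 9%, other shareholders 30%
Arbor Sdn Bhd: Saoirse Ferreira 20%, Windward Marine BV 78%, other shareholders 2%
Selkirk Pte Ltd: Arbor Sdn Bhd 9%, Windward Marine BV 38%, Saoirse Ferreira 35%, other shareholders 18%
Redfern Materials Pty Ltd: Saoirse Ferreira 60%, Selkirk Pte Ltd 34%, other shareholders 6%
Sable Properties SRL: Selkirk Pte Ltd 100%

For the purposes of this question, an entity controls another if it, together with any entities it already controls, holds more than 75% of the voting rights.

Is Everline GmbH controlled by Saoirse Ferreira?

No

Saoirse holds 100% of Windward, so Saoirse controls Windward.
Saoirse and Windward together hold 20% + 78% = 98% of Arbor, so Saoirse controls Arbor.
Arbor and Windward and Saoirse together hold 9% + 38% + 35% = 82% of Selkirk, so Saoirse controls Selkirk.
Saoirse and Selkirk together hold 60% + 34% = 94% of Redfern, so Saoirse controls Redfern.
Selkirk holds 100% of Sable, so Saoirse controls Sable.
In Everline, Saoirse's side holds only 61% + 9% = 70%, not > 75%.
So Saoirse does not control Everline.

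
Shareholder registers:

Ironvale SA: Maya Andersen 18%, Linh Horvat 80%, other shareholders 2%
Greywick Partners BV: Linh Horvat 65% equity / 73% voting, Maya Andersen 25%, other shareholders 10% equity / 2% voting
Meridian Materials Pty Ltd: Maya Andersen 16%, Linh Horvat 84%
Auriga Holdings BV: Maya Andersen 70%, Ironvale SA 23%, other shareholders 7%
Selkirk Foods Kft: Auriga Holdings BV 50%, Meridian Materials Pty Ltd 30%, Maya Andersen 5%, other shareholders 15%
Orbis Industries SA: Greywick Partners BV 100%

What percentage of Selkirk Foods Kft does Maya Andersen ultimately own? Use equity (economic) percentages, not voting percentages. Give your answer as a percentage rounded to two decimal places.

46.87%

Maya reaches Selkirk along 4 paths.
Via Auriga: 70% × 50% = 35%.
Via Ironvale → Auriga: 18% × 23% × 50% = 2.07%.
Via Meridian: 16% × 30% = 4.8%.
Direct stake: 5% = 5%.
Total: 35% + 2.07% + 4.8% + 5% = 46.87%.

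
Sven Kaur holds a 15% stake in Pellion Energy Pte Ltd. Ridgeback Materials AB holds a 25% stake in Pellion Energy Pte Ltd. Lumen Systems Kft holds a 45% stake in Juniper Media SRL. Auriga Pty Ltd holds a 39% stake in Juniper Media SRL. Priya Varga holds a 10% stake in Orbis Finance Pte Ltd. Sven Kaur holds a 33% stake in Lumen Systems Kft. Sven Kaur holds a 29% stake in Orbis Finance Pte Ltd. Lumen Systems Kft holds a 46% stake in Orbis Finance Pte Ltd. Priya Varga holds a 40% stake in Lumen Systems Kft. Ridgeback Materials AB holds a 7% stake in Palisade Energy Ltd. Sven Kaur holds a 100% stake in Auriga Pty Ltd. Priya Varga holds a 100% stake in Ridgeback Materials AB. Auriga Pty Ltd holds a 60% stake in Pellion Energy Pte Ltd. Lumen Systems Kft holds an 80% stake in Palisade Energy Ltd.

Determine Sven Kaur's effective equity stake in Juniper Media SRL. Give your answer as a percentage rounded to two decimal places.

Sven reaches Juniper along 2 paths.
Via Lumen: 33% × 45% = 14.85%.
Via Auriga: 100% × 39% = 39%.
Total: 14.85% + 39% = 53.85%.

53.85%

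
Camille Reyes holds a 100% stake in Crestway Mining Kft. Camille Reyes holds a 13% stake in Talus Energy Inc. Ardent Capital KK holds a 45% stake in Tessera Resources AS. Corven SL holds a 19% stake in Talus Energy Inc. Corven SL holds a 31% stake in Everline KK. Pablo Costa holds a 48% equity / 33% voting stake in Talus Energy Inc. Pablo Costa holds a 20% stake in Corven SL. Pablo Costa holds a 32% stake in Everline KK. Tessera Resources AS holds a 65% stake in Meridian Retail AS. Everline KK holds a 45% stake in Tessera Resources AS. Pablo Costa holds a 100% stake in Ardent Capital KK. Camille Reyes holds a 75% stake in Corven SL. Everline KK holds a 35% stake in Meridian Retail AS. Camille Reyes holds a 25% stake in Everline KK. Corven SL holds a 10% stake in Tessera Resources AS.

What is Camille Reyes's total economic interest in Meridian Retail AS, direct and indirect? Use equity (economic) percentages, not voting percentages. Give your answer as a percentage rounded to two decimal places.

35.88%

Camille reaches Meridian along 5 paths.
Via Everline: 25% × 35% = 8.75%.
Via Corven → Everline: 75% × 31% × 35% = 8.1375%.
Via Corven → Tessera: 75% × 10% × 65% = 4.875%.
Via Everline → Tessera: 25% × 45% × 65% = 7.3125%.
Via Corven → Everline → Tessera: 75% × 31% × 45% × 65% = 6.800625%.
Total: 8.75% + 8.1375% + 4.875% + 7.3125% + 6.800625% = 35.875625%.
Rounded: 35.88%.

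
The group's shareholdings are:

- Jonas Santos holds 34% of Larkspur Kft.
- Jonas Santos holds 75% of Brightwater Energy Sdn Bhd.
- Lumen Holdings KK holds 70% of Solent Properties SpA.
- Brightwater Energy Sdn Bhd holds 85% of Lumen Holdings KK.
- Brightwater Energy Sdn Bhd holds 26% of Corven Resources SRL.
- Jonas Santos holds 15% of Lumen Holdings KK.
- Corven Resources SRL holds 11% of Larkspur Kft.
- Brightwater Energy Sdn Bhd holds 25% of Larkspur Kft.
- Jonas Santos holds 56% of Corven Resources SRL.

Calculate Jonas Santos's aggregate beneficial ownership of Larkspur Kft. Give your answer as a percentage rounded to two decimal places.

Jonas reaches Larkspur along 4 paths.
Via Brightwater: 75% × 25% = 18.75%.
Via Brightwater → Corven: 75% × 26% × 11% = 2.145%.
Via Corven: 56% × 11% = 6.16%.
Direct stake: 34% = 34%.
Total: 18.75% + 2.145% + 6.16% + 34% = 61.055%.
Rounded: 61.06%.

61.06%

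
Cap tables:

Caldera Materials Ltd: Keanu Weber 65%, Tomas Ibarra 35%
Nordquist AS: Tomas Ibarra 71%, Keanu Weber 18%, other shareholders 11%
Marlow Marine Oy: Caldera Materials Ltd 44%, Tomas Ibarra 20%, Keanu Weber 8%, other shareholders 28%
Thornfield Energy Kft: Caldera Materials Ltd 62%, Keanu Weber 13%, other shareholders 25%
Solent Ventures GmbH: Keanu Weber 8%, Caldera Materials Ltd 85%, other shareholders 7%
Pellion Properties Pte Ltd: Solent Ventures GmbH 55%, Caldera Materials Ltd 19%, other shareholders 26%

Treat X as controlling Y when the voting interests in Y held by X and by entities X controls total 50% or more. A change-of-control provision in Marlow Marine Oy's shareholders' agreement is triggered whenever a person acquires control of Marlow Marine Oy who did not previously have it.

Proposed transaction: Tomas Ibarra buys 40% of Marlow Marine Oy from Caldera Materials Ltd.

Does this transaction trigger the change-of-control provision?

Yes

The purchase adds only to Tomas's holdings (Caldera's stake shrinks), so Tomas is the only person who could newly come to control Marlow.
Tomas holds 71% of Nordquist, so Tomas controls Nordquist.
In Marlow, Tomas's side holds only 20%, not ≥ 50%.
So before the transaction, Tomas does not control Marlow.
After the purchase, Tomas's direct stake in Marlow rises to 20% + 40% = 60%, and Caldera's stake falls to 4%.
Tomas holds 60% of Marlow, so Tomas controls Marlow.
Tomas did not control Marlow before and does after, so the clause is triggered.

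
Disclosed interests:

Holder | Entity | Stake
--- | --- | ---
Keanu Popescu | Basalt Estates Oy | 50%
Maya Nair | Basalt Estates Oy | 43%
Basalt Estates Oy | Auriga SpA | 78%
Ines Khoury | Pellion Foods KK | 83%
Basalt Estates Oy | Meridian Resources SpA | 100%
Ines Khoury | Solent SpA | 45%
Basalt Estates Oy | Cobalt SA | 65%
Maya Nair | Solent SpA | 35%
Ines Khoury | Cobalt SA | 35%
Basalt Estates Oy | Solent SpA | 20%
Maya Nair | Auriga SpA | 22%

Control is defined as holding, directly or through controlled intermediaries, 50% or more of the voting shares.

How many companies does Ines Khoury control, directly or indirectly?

1

Ines holds 83% of Pellion, so Ines controls Pellion.
No other company's threshold is met.
Ines controls 1 company.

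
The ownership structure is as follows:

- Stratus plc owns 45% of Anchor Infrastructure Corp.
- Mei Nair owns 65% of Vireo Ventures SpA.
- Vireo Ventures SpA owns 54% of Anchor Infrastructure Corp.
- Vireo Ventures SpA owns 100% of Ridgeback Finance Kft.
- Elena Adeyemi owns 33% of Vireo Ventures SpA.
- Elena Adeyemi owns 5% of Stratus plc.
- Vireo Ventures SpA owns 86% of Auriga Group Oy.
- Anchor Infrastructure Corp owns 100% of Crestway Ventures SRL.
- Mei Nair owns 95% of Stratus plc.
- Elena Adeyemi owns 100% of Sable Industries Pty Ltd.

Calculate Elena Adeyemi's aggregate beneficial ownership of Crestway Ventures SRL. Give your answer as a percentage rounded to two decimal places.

Elena reaches Crestway along 2 paths.
Via Vireo → Anchor: 33% × 54% × 100% = 17.82%.
Via Stratus → Anchor: 5% × 45% × 100% = 2.25%.
Total: 17.82% + 2.25% = 20.07%.

20.07%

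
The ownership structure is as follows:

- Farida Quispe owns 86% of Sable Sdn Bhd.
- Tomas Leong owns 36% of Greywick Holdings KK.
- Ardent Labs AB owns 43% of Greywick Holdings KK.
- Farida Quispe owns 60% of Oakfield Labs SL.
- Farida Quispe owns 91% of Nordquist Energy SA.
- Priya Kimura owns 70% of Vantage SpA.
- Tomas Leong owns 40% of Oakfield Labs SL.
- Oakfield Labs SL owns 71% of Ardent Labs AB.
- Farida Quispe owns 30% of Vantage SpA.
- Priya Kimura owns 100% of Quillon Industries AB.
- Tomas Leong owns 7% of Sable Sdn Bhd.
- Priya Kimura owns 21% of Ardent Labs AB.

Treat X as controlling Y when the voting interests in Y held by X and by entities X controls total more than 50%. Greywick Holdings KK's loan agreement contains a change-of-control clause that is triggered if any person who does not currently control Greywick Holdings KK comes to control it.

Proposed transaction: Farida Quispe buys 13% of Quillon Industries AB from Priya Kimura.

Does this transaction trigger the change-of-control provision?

The purchase adds only to Farida's holdings (Priya's stake shrinks), so Farida is the only person who could newly come to control Greywick.
Farida holds 60% of Oakfield, so Farida controls Oakfield.
Farida holds 86% of Sable, so Farida controls Sable.
Oakfield holds 71% of Ardent, so Farida controls Ardent.
Farida holds 91% of Nordquist, so Farida controls Nordquist.
In Greywick, Farida's side holds only 43%, not > 50%.
So before the transaction, Farida does not control Greywick.
After the purchase, Farida holds 13% of Quillon directly, and Priya's stake falls to 87%.
Farida's side now holds 13% of Quillon, not > 50%, so Farida still does not control Quillon.
After the transaction, Farida's side holds 43% of Greywick, not > 50%, so Farida still does not control Greywick.
No new person acquires control, so the clause is not triggered.

No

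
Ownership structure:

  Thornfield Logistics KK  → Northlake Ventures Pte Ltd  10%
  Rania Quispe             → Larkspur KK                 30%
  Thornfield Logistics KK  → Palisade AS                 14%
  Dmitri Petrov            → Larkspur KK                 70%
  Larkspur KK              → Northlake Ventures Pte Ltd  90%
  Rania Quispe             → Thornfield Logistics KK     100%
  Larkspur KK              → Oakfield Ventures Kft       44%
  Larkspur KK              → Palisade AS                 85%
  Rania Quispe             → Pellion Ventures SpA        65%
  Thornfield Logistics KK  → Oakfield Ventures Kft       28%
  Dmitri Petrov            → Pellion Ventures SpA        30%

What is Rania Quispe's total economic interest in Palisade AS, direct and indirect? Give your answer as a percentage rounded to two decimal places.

Rania reaches Palisade along 2 paths.
Via Thornfield: 100% × 14% = 14%.
Via Larkspur: 30% × 85% = 25.5%.
Total: 14% + 25.5% = 39.5%.
Rounded: 39.50%.

39.50%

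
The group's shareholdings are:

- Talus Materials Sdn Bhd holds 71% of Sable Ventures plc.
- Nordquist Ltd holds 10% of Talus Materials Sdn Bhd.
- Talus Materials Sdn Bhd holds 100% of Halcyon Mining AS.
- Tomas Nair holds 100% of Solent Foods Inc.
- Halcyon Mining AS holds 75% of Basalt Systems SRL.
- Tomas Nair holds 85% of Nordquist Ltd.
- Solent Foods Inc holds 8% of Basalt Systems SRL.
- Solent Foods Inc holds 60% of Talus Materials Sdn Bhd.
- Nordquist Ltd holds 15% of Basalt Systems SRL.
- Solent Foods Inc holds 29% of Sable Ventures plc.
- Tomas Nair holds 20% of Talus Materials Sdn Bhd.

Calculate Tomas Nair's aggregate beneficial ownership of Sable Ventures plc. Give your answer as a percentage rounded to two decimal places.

91.84%

Tomas reaches Sable along 4 paths.
Via Talus: 20% × 71% = 14.2%.
Via Solent → Talus: 100% × 60% × 71% = 42.6%.
Via Nordquist → Talus: 85% × 10% × 71% = 6.035%.
Via Solent: 100% × 29% = 29%.
Total: 14.2% + 42.6% + 6.035% + 29% = 91.835%.
Rounded: 91.84%.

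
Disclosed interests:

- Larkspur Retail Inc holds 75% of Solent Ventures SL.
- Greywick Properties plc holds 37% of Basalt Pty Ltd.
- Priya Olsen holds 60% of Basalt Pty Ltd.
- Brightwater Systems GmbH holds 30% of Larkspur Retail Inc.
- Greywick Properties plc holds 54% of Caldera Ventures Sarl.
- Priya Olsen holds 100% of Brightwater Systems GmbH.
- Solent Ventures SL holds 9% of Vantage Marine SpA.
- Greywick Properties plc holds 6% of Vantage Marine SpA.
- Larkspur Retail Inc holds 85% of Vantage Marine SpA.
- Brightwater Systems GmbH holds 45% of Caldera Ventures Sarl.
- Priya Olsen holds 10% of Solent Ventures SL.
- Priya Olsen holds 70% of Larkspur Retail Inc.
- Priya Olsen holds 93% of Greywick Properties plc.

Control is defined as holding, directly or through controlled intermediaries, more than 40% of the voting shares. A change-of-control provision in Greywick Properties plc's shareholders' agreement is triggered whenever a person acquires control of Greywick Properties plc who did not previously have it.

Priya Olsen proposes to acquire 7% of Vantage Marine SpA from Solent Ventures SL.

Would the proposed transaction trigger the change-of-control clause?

No

The purchase adds only to Priya's holdings (Solent's stake shrinks), so Priya is the only person who could newly come to control Greywick.
Priya holds 93% of Greywick, so Priya controls Greywick.
So Priya already controls Greywick before the transaction.
After the purchase, Priya holds 7% of Vantage directly, and Solent's stake falls to 2%.
Priya controlled Greywick already, so this is not a new person acquiring control; every other person's position is unchanged or reduced.
No new person acquires control, so the clause is not triggered.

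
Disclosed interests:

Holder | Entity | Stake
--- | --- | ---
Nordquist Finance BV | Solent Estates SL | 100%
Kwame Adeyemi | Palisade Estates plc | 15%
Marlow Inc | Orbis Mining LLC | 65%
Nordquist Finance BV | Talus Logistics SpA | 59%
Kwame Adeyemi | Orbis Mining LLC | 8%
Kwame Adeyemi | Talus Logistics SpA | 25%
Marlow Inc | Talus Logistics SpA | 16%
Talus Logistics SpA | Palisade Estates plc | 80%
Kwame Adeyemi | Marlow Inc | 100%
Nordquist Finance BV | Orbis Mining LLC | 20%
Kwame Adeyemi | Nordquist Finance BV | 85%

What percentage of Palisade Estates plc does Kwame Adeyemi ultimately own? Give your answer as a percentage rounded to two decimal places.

87.92%

Kwame reaches Palisade along 4 paths.
Via Marlow → Talus: 100% × 16% × 80% = 12.8%.
Via Talus: 25% × 80% = 20%.
Via Nordquist → Talus: 85% × 59% × 80% = 40.12%.
Direct stake: 15% = 15%.
Total: 12.8% + 20% + 40.12% + 15% = 87.92%.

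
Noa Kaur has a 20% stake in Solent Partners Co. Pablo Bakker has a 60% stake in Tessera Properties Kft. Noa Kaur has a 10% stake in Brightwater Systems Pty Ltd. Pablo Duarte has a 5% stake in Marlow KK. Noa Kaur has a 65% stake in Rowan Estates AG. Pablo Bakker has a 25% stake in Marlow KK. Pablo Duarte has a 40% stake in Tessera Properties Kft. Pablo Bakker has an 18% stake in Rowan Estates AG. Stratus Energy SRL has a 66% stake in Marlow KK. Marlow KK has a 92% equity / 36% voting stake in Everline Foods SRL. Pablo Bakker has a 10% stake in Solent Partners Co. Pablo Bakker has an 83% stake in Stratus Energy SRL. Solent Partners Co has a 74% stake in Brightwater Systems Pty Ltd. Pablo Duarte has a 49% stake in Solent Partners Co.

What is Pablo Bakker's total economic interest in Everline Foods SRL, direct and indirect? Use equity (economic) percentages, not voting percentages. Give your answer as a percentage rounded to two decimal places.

Pablo Bakker reaches Everline along 2 paths.
Via Stratus → Marlow: 83% × 66% × 92% = 50.3976%.
Via Marlow: 25% × 92% = 23%.
Total: 50.3976% + 23% = 73.3976%.
Rounded: 73.40%.

73.40%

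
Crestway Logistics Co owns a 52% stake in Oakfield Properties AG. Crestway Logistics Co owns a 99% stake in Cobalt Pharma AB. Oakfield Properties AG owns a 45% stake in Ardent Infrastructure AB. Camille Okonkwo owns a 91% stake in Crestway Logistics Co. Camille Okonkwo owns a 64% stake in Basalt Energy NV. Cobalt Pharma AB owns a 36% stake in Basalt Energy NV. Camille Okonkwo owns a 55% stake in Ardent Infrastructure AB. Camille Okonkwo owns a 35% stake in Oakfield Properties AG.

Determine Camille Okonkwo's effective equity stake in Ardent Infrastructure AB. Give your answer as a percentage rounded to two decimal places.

92.04%

Camille reaches Ardent along 3 paths.
Via Oakfield: 35% × 45% = 15.75%.
Via Crestway → Oakfield: 91% × 52% × 45% = 21.294%.
Direct stake: 55% = 55%.
Total: 15.75% + 21.294% + 55% = 92.044%.
Rounded: 92.04%.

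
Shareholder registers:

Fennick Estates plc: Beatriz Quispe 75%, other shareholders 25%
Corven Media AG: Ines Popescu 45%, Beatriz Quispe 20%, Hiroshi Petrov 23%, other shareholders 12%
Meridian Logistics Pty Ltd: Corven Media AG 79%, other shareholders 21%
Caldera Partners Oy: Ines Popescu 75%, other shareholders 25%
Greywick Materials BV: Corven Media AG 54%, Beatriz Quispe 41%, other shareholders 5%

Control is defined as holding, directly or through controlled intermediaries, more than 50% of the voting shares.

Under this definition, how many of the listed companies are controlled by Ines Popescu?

Ines holds 75% of Caldera, so Ines controls Caldera.
No other company's threshold is met.
Ines controls 1 company.

1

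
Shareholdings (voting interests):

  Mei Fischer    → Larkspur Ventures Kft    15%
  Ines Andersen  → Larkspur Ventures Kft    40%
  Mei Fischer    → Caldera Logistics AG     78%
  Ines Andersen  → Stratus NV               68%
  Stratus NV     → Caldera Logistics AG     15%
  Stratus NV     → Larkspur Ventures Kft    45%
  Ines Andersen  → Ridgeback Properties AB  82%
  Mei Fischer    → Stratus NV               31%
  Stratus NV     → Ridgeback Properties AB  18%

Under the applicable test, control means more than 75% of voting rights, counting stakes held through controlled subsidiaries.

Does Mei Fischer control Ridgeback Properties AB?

Mei holds 78% of Caldera, so Mei controls Caldera.
Neither Mei nor any entity Mei controls holds any voting interest in Ridgeback.
So Mei does not control Ridgeback.

No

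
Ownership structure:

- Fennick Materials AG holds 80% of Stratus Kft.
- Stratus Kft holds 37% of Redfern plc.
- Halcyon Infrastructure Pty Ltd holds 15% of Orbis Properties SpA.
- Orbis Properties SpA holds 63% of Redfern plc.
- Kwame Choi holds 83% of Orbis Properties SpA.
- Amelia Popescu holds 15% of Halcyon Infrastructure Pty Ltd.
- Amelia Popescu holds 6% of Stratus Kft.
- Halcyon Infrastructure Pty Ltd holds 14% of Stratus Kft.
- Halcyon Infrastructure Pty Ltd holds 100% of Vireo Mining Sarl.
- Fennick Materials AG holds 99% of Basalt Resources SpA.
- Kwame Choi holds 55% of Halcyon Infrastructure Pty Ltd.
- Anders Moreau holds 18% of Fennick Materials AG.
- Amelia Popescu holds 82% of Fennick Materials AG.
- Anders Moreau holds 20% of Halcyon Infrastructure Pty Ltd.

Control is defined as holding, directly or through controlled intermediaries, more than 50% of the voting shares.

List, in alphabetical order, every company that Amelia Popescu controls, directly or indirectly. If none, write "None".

Basalt Resources SpA, Fennick Materials AG, Stratus Kft

Amelia holds 82% of Fennick, so Amelia controls Fennick.
Fennick and Amelia together hold 80% + 6% = 86% of Stratus, so Amelia controls Stratus.
Fennick holds 99% of Basalt, so Amelia controls Basalt.
No other company's threshold is met.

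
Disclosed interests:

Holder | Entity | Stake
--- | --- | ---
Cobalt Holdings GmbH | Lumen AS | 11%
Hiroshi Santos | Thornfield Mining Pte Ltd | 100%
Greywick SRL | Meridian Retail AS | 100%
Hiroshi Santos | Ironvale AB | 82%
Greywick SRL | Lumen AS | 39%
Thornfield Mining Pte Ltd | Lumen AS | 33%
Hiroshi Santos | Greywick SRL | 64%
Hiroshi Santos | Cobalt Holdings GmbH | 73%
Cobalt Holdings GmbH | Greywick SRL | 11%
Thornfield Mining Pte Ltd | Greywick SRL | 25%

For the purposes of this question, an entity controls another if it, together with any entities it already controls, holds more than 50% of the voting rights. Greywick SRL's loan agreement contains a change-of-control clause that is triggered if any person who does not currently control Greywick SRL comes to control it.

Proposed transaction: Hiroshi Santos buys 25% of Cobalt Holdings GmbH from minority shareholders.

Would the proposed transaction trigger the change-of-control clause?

No

The purchase changes only Hiroshi's holdings, so Hiroshi is the only person who could newly come to control Greywick.
Hiroshi holds 73% of Cobalt, so Hiroshi controls Cobalt.
Hiroshi holds 100% of Thornfield, so Hiroshi controls Thornfield.
Cobalt and Hiroshi and Thornfield together hold 11% + 64% + 25% = 100% of Greywick, so Hiroshi controls Greywick.
So Hiroshi already controls Greywick before the transaction.
After the purchase, Hiroshi's direct stake in Cobalt rises to 73% + 25% = 98%.
Hiroshi controlled Greywick already, so this is not a new person acquiring control; every other person's position is unchanged or reduced.
No new person acquires control, so the clause is not triggered.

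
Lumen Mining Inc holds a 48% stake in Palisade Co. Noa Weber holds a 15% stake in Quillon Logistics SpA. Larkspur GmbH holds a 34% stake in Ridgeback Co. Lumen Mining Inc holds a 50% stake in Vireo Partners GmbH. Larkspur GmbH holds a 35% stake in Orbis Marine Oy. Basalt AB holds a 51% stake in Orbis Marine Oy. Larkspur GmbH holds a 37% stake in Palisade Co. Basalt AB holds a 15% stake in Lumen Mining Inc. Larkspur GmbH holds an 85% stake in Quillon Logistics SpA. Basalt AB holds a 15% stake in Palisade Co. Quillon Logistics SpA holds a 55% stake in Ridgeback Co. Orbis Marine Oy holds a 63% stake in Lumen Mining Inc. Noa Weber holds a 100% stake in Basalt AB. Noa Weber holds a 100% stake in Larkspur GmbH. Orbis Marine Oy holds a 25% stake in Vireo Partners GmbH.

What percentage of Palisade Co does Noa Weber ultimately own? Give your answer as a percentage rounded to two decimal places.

Noa reaches Palisade along 5 paths.
Via Basalt → Lumen: 100% × 15% × 48% = 7.2%.
Via Basalt → Orbis → Lumen: 100% × 51% × 63% × 48% = 15.4224%.
Via Larkspur → Orbis → Lumen: 100% × 35% × 63% × 48% = 10.584%.
Via Basalt: 100% × 15% = 15%.
Via Larkspur: 100% × 37% = 37%.
Total: 7.2% + 15.4224% + 10.584% + 15% + 37% = 85.2064%.
Rounded: 85.21%.

85.21%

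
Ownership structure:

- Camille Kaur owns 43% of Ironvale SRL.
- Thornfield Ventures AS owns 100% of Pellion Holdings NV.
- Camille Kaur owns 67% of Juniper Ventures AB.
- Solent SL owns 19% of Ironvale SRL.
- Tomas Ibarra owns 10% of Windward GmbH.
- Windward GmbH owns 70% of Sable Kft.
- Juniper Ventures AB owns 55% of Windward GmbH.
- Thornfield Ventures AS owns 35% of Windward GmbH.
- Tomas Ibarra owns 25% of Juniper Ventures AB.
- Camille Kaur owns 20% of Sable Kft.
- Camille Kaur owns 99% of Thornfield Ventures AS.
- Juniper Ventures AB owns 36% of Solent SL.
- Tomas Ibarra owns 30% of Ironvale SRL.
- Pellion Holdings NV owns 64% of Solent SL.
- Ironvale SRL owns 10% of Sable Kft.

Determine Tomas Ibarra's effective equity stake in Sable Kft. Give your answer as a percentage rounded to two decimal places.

19.80%

Tomas reaches Sable along 4 paths.
Via Windward: 10% × 70% = 7%.
Via Juniper → Windward: 25% × 55% × 70% = 9.625%.
Via Ironvale: 30% × 10% = 3%.
Via Juniper → Solent → Ironvale: 25% × 36% × 19% × 10% = 0.171%.
Total: 7% + 9.625% + 3% + 0.171% = 19.796%.
Rounded: 19.80%.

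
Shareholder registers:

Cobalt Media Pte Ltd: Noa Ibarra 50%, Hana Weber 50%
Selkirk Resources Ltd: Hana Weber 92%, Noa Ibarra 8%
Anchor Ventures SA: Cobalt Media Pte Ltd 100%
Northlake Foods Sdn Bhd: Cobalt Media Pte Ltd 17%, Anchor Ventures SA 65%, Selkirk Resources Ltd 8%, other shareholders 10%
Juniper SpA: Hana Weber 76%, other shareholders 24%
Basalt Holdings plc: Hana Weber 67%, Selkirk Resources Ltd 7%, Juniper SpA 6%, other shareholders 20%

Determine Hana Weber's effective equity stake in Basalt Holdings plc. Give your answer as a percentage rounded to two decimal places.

Hana reaches Basalt along 3 paths.
Direct stake: 67% = 67%.
Via Selkirk: 92% × 7% = 6.44%.
Via Juniper: 76% × 6% = 4.56%.
Total: 67% + 6.44% + 4.56% = 78%.
Rounded: 78.00%.

78.00%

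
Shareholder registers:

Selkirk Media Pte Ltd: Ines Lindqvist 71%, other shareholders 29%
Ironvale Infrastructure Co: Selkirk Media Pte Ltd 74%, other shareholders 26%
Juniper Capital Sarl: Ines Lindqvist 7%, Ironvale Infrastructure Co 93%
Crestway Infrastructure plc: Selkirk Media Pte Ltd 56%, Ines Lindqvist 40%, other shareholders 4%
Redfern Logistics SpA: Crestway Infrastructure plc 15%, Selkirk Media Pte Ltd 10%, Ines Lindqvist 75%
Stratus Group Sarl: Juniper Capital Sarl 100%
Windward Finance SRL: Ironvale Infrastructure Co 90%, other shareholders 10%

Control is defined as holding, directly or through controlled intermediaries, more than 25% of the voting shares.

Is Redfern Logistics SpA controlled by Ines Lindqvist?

Ines holds 71% of Selkirk, so Ines controls Selkirk.
Selkirk and Ines together hold 56% + 40% = 96% of Crestway, so Ines controls Crestway.
Crestway and Selkirk and Ines together hold 15% + 10% + 75% = 100% of Redfern, so Ines controls Redfern.

Yes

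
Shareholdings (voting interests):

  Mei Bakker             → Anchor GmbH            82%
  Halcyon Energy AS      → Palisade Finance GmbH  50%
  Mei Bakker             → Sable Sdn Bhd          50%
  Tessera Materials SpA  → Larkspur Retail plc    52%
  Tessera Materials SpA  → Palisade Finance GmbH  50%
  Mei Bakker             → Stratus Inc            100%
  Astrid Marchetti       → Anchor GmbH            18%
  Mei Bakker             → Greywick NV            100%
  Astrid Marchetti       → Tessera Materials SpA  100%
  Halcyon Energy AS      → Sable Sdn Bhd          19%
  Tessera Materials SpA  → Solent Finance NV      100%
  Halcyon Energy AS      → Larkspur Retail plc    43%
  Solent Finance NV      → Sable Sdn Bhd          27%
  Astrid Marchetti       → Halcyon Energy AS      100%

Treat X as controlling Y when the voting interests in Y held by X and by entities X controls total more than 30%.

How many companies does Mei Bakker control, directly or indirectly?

Mei holds 82% of Anchor, so Mei controls Anchor.
Mei holds 100% of Greywick, so Mei controls Greywick.
Mei holds 100% of Stratus, so Mei controls Stratus.
Mei holds 50% of Sable, so Mei controls Sable.
No other company's threshold is met.
Mei controls 4 companies.

4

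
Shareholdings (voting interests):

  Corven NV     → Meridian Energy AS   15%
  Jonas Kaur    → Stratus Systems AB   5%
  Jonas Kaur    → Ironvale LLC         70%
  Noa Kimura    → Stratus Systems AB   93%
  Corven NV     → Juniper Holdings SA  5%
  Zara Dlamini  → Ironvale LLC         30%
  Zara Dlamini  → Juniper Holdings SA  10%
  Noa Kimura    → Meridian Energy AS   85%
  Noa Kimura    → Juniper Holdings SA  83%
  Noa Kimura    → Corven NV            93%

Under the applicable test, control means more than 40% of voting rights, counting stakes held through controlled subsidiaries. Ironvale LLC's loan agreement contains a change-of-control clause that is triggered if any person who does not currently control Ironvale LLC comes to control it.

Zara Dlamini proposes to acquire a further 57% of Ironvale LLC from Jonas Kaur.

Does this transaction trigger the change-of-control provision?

The purchase adds only to Zara's holdings (Jonas's stake shrinks), so Zara is the only person who could newly come to control Ironvale.
Zara's largest direct stake is 30% in Ironvale, which does not meet the threshold, so Zara controls no company.
In Ironvale, Zara's side holds only 30%, not > 40%.
So before the transaction, Zara does not control Ironvale.
After the purchase, Zara's direct stake in Ironvale rises to 30% + 57% = 87%, and Jonas's stake falls to 13%.
Zara holds 87% of Ironvale, so Zara controls Ironvale.
Zara did not control Ironvale before and does after, so the clause is triggered.

Yes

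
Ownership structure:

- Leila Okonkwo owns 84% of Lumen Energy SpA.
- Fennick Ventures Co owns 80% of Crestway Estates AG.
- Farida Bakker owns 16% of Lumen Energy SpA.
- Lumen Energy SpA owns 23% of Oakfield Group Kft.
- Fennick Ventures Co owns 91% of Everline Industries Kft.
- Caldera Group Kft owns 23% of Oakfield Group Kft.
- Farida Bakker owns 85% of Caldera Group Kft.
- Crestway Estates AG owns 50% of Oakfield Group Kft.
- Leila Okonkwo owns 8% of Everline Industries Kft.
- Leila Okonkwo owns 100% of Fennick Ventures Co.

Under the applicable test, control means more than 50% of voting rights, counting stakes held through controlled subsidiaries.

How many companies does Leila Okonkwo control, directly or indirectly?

5

Leila holds 100% of Fennick, so Leila controls Fennick.
Leila holds 84% of Lumen, so Leila controls Lumen.
Fennick holds 80% of Crestway, so Leila controls Crestway.
Fennick and Leila together hold 91% + 8% = 99% of Everline, so Leila controls Everline.
Crestway and Lumen together hold 50% + 23% = 73% of Oakfield, so Leila controls Oakfield.
No other company's threshold is met.
Leila controls 5 companies.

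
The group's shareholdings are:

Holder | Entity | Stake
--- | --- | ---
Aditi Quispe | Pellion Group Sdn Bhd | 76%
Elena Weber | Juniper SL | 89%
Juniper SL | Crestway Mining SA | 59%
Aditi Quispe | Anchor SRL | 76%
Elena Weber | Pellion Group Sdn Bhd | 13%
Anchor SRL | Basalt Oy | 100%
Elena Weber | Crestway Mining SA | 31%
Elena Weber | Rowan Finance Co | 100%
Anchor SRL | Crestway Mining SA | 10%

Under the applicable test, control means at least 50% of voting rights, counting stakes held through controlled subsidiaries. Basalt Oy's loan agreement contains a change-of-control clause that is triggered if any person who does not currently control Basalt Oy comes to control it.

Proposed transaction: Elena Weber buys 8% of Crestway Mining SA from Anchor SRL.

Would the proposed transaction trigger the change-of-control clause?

No

The purchase adds only to Elena's holdings (Anchor's stake shrinks), so Elena is the only person who could newly come to control Basalt.
Elena holds 89% of Juniper, so Elena controls Juniper.
Elena and Juniper together hold 31% + 59% = 90% of Crestway, so Elena controls Crestway.
Elena holds 100% of Rowan, so Elena controls Rowan.
Neither Elena nor any entity Elena controls holds any voting interest in Basalt.
So before the transaction, Elena does not control Basalt.
After the purchase, Elena's direct stake in Crestway rises to 31% + 8% = 39%, and Anchor's stake falls to 2%.
Elena and Juniper together hold 39% + 59% = 98% of Crestway, so Elena controls Crestway.
After the transaction, neither Elena nor any entity Elena controls holds a voting interest in Basalt, so Elena still does not control it.
No new person acquires control, so the clause is not triggered.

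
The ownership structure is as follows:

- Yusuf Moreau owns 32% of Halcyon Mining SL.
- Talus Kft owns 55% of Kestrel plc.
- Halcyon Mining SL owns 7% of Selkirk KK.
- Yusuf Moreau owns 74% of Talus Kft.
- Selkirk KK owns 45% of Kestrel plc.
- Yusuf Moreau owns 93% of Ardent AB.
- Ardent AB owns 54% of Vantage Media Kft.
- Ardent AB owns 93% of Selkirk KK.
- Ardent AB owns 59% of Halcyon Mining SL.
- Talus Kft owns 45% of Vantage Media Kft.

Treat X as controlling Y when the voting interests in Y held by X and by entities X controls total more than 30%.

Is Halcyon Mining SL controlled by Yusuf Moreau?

Yes

Yusuf holds 93% of Ardent, so Yusuf controls Ardent.
Ardent and Yusuf together hold 59% + 32% = 91% of Halcyon, so Yusuf controls Halcyon.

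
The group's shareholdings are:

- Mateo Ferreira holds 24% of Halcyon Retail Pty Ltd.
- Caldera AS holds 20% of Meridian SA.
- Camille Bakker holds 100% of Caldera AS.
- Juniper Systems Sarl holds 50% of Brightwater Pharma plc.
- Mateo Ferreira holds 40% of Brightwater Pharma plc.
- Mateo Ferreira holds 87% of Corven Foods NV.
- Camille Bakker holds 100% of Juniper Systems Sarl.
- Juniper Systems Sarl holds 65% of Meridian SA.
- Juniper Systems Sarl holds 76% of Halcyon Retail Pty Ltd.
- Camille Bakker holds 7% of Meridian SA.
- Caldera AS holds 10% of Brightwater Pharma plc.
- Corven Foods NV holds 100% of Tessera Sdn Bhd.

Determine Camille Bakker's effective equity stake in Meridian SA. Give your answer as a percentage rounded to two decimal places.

Camille reaches Meridian along 3 paths.
Via Caldera: 100% × 20% = 20%.
Direct stake: 7% = 7%.
Via Juniper: 100% × 65% = 65%.
Total: 20% + 7% + 65% = 92%.
Rounded: 92.00%.

92.00%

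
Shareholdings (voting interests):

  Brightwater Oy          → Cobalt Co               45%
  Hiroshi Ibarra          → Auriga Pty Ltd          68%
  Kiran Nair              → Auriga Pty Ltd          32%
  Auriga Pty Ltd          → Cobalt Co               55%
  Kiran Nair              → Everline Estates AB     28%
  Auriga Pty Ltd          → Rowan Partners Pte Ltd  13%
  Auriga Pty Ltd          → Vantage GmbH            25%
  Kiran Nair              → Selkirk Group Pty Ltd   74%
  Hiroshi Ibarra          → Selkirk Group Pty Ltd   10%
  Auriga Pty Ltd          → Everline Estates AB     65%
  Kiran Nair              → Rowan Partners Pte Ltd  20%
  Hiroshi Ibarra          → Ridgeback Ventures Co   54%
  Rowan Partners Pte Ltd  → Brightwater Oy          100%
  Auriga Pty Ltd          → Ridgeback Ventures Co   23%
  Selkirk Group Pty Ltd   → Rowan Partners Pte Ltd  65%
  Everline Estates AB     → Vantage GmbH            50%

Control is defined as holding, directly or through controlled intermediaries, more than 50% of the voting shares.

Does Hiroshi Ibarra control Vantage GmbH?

Hiroshi holds 68% of Auriga, so Hiroshi controls Auriga.
Auriga holds 65% of Everline, so Hiroshi controls Everline.
Everline and Auriga together hold 50% + 25% = 75% of Vantage, so Hiroshi controls Vantage.

Yes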